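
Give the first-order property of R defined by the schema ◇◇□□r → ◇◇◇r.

This is a Sahlqvist (Geach-type) schema ◇^2□^2r → □^0◇^3r.
Minimal-valuation argument: fix x; take any y with xR^2y and any z with xR^0z. Set V(r) to the set of worlds R-reachable from y in exactly 2 steps. Then □^2r holds at y, so the antecedent holds at x; validity forces ◇^3r at z, giving a w with zR^3w and yR^2w.
First-order correspondent: ∀x ∀y (xR²y → ∃w (yR²w ∧ xR³w)).

∀x ∀y (xR²y → ∃w (yR²w ∧ xR³w))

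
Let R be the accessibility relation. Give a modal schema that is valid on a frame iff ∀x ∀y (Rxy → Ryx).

r → □◇r

This is symmetry; the standard corresponding axiom is B: r → □◇r.
Suppose r→□◇r is valid. Take Rxy and set V(r)={x}. Then r at x, so □◇r at x, so ◇r at y, so some z with Ryz has r; z=x, i.e. Ryx.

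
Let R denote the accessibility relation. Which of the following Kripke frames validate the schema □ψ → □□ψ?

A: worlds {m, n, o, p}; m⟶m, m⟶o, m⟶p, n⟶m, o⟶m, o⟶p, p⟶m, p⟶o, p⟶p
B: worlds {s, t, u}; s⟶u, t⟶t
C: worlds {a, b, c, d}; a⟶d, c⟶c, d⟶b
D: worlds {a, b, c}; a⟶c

The schema corresponds to transitivity: ∀x ∀y ∀z (Rxy ∧ Ryz → Rxz).
A: fails — Rom and Rmo but not Roo.
B: holds.
C: fails — Rad and Rdb but not Rab.
D: holds.

B, D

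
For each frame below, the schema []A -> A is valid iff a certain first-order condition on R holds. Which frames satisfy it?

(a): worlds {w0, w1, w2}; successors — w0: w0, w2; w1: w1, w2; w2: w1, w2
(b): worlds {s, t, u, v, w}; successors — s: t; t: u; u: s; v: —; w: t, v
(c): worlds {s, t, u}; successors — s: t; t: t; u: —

This is the axiom for reflexivity; its first-order frame correspondent is forall x Rxx.
(a): condition met.
(b): fails — world s does not see itself.
(c): fails — world s does not see itself.
Valid on: (a).

(a)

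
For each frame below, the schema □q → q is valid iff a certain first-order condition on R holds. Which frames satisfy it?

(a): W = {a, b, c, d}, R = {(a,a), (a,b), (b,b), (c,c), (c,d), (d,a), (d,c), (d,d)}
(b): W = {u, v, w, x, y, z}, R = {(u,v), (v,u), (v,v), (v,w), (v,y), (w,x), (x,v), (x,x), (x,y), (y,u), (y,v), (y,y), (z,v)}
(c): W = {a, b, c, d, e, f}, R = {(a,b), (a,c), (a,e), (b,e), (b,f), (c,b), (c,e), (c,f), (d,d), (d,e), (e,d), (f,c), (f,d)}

(a)

This is the axiom for reflexivity; its first-order frame correspondent is ∀x Rxx.
(a): satisfies the condition.
(b): fails — world u does not see itself.
(c): fails — world a does not see itself.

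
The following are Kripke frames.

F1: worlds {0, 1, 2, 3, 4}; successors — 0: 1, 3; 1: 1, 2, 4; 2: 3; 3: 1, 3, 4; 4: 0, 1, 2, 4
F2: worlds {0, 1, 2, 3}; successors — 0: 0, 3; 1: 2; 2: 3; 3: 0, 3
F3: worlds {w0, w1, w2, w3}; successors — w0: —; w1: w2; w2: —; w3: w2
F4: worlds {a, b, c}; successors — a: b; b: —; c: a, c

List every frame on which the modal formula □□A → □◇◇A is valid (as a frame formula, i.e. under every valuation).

F1, F2

Frame correspondent (Sahlqvist): ∀x ∀z (xRz → ∃w (xR²w ∧ zR²w)) — i.e. a generalized confluence (Geach) condition.
F1: condition met.
F2: condition met.
F3: fails — w1Rw2 but no w with w1R²w and w2R²w.
F4: fails — aRb but no w with aR²w and bR²w.
Valid on: F1, F2.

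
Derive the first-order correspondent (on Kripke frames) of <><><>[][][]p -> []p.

forall x forall y forall z ((x R^3 y & xRz) -> exists w (y R^3 w & z = w))

This is a Sahlqvist (Geach-type) schema ◇^3□^3p → □^1◇^0p.
Minimal-valuation argument: fix x; take any y with xR^3y and any z with xR^1z. Set V(p) to the set of worlds R-reachable from y in exactly 3 steps. Then □^3p holds at y, so the antecedent holds at x; validity forces ◇^0p at z, giving a w with zR^0w and yR^3w.
First-order correspondent: forall x forall y forall z ((x R^3 y & xRz) -> exists w (y R^3 w & z = w)).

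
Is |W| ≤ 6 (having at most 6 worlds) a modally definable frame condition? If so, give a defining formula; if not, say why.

Not definable by any modal formula

Any modally definable frame class is closed under disjoint unions.
Any modal formula valid on each of 7 disjoint one-world frames is valid on their disjoint union (validity is preserved under disjoint unions). Each one-world frame has |W|=1≤6, but the union has |W|=7.
So no modal formula (or set of formulas) defines exactly the |W|≤6 frames.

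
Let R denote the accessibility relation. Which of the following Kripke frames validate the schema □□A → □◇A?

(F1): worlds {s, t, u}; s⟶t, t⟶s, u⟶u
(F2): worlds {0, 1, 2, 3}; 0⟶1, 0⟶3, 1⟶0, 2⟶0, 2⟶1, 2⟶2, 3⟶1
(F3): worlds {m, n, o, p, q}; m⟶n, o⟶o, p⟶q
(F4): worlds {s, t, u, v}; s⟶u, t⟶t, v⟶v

(F1), (F2)

This is the axiom for a generalized confluence (Geach) condition; its first-order frame correspondent is ∀x ∀z (xRz → ∃w (xR²w ∧ zRw)).
(F1): satisfies the condition.
(F2): satisfies the condition.
(F3): fails — mRn but no w with mR²w and nRw.
(F4): fails — sRu but no w with sR²w and uRw.
Valid on: (F1), (F2).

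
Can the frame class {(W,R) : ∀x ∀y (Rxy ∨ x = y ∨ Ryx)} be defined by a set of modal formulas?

Not definable by any modal formula

If a class were modally definable it would be closed under disjoint unions (Goldblatt–Thomason).
Take 2 disjoint single-world reflexive frames: each is trivially connected, but their disjoint union has 2 worlds with no edge between distinct components, so it is not connected.
So no modal formula (or set of formulas) defines exactly the connected frames.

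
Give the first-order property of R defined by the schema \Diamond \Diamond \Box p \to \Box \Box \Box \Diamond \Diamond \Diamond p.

\forall x \forall y \forall z ((x R^2 y \wedge x R^3 z) \to \exists w (yRw \wedge z R^3 w))

This is a Sahlqvist (Geach-type) schema ◇^2□^1p → □^3◇^3p.
Minimal-valuation argument: fix x; take any y with xR^2y and any z with xR^3z. Set V(p) to the set of worlds R-reachable from y in exactly 1 step. Then □^1p holds at y, so the antecedent holds at x; validity forces ◇^3p at z, giving a w with zR^3w and yR^1w.
First-order correspondent: \forall x \forall y \forall z ((x R^2 y \wedge x R^3 z) \to \exists w (yRw \wedge z R^3 w)).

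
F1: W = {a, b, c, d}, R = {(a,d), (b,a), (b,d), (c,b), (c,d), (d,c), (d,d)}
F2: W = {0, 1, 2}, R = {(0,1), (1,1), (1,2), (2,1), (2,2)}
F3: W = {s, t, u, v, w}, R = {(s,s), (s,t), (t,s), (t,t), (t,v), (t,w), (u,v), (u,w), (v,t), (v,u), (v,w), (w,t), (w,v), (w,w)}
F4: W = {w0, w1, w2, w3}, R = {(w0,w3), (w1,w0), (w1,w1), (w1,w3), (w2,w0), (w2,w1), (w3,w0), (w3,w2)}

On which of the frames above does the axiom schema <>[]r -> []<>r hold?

Frame correspondent (Sahlqvist): forall x forall y forall z (Rxy & Rxz -> exists w (Ryw & Rzw)) — i.e. convergence.
F1: satisfies the condition.
F2: satisfies the condition.
F3: satisfies the condition.
F4: fails — Rw1w0 and Rw1w3 but w0 and w3 have no common successor.
Valid on: F1, F2, F3.

F1, F2, F3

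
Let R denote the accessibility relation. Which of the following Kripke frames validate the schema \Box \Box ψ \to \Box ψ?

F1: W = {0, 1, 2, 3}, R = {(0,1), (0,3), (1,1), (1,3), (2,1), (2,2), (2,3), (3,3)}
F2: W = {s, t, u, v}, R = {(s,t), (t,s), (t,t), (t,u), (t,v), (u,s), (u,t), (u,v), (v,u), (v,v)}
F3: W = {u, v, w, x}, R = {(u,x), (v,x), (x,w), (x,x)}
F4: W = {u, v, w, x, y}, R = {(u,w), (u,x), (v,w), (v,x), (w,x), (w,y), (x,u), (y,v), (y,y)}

F1, F2, F3

This is the axiom for density; its first-order frame correspondent is \forall x \forall y (Rxy \to \exists z (Rxz \wedge Rzy)).
F1: holds.
F2: holds.
F3: holds.
F4: fails — Ruw but no z with Ruz and Rzw.
Valid on: F1, F2, F3.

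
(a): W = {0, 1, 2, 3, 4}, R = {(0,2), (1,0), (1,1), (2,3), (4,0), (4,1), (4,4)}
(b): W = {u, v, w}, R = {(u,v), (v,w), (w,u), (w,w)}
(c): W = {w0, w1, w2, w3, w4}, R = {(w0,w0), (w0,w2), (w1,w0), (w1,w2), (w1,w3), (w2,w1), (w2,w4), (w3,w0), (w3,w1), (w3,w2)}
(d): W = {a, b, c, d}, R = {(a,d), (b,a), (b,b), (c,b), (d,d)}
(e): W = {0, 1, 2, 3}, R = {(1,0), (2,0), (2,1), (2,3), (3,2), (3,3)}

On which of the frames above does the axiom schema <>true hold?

The schema corresponds to seriality: forall x exists y Rxy.
(a): fails — world 3 has no successor.
(b): satisfies the condition.
(c): fails — world w4 has no successor.
(d): satisfies the condition.
(e): fails — world 0 has no successor.

(b), (d)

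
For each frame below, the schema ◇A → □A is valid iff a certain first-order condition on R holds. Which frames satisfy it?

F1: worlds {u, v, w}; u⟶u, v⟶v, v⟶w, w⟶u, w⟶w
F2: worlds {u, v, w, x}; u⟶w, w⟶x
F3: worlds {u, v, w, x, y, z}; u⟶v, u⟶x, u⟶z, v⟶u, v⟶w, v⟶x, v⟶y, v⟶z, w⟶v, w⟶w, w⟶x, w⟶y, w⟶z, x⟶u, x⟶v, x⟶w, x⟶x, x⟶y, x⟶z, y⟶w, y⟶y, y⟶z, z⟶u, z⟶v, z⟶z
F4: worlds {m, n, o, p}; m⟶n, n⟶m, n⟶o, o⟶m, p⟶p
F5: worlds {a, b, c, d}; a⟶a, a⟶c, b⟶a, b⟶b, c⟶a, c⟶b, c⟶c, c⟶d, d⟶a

The schema corresponds to partial functionality: ∀x ∀y ∀z (Rxy ∧ Rxz → y = z).
F1: fails — v sees both v and w.
F2: ✓.
F3: fails — u sees both v and x.
F4: fails — n sees both m and o.
F5: fails — a sees both a and c.

F2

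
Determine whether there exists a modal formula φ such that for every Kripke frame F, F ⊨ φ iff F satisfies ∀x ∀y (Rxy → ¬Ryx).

Modal frame validity is preserved under surjective bounded morphisms.
The 3-cycle (worlds s,t,u with s→t→u→s) is asymmetric. Mapping every world to a single reflexive point • is a surjective bounded morphism, and the reflexive point is not asymmetric (R•• but asymmetry requires ¬R••).
So no modal formula (or set of formulas) defines exactly the asymmetric frames.

No — not modally definable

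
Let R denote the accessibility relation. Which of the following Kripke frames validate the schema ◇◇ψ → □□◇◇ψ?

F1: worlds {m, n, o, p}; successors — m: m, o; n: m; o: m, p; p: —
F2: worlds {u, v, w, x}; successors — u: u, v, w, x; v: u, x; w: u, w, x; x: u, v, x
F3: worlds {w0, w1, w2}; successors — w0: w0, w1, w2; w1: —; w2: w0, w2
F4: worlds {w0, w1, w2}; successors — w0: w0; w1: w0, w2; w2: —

This is the axiom for a generalized confluence (Geach) condition; its first-order frame correspondent is ∀x ∀y ∀z ((xR²y ∧ xR²z) → ∃w (y = w ∧ zR²w)).
F1: fails — mR²m, mR²p but no w with m=w and pR²w.
F2: holds.
F3: fails — w0R²w0, w0R²w1 but no w with w0=w and w1R²w.
F4: holds.
Valid on: F2, F4.

F2, F4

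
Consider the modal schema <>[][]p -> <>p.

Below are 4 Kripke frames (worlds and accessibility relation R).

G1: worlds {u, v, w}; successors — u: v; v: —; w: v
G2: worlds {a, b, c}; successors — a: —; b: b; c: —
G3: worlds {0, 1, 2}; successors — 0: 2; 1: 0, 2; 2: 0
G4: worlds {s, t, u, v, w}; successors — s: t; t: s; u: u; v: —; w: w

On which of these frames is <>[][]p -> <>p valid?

Frame correspondent (Sahlqvist): forall x forall y (xRy -> exists w (y R^2 w & xRw)) — i.e. a generalized confluence (Geach) condition.
G1: fails — uRv but no t with vR²t and uRt.
G2: ✓.
G3: ✓.
G4: ✓.

G2, G3, G4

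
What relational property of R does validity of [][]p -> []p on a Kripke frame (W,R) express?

This schema is the C4 axiom.
It corresponds to density: forall x forall y (Rxy -> exists z (Rxz & Rzy)).

Density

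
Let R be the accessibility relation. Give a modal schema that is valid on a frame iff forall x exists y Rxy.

The condition is seriality. The D schema □r → ◇r defines it.

□r → ◇r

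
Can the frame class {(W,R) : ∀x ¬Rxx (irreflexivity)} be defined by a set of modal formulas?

If a class were modally definable it would be closed under surjective bounded morphisms (Goldblatt–Thomason).
The 2-cycle (worlds w0,w1 with w0→w1→w0) is irreflexive, and the map sending every world to a single reflexive point • is a surjective bounded morphism (forth: every edge maps to (•,•); back: every world has a successor). So any modal formula valid on the 2-cycle is also valid on the reflexive point, which is not irreflexive.
So the class is not modally definable.

No — not modally definable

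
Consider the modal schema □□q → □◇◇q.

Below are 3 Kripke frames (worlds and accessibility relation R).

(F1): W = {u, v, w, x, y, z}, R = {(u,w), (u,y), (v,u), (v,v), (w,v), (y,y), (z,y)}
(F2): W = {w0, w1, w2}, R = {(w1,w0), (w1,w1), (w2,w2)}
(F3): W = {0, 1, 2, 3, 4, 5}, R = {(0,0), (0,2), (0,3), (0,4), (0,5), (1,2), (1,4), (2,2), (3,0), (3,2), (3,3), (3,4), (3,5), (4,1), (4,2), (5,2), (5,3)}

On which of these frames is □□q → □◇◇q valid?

(F1), (F3)

The schema corresponds to a generalized confluence (Geach) condition: ∀x ∀z (xRz → ∃w (xR²w ∧ zR²w)).
(F1): holds.
(F2): fails — w1Rw0 but no w with w1R²w and w0R²w.
(F3): holds.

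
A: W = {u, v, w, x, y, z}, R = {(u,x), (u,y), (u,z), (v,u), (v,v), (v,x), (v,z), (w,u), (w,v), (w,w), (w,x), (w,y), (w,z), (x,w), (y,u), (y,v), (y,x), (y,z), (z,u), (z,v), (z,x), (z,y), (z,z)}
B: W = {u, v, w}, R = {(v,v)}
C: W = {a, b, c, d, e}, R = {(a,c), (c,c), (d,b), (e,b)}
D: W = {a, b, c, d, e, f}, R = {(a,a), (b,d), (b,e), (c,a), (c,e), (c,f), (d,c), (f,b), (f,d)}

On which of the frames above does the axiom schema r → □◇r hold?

Frame correspondent (Sahlqvist): ∀x ∀y (Rxy → Ryx) — i.e. symmetry.
A: fails — Ryx but not Rxy.
B: ✓.
C: fails — Rdb but not Rbd.
D: fails — Rdc but not Rcd.

B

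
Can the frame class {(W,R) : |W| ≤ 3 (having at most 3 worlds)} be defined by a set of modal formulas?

No — not modally definable

Any modally definable frame class is closed under disjoint unions.
Any modal formula valid on each of 4 disjoint one-world frames is valid on their disjoint union (validity is preserved under disjoint unions). Each one-world frame has |W|=1≤3, but the union has |W|=4.
Hence having at most 3 worlds is not modally definable.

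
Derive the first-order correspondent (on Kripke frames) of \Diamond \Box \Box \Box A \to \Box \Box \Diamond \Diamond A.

This is a Sahlqvist (Geach-type) schema ◇^1□^3A → □^2◇^2A.
Minimal-valuation argument: fix x; take any y with xR^1y and any z with xR^2z. Set V(A) to the set of worlds R-reachable from y in exactly 3 steps. Then □^3A holds at y, so the antecedent holds at x; validity forces ◇^2A at z, giving a w with zR^2w and yR^3w.
First-order correspondent: \forall x \forall y \forall z ((xRy \wedge x R^2 z) \to \exists w (y R^3 w \wedge z R^2 w)).

\forall x \forall y \forall z ((xRy \wedge x R^2 z) \to \exists w (y R^3 w \wedge z R^2 w))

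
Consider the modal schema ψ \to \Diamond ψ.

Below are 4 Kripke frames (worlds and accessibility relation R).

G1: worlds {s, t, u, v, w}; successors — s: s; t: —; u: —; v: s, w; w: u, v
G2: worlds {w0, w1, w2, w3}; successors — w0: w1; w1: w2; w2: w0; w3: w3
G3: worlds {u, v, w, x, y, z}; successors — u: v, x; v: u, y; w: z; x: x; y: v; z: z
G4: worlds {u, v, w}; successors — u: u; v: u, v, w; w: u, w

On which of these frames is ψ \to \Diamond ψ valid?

The schema corresponds to reflexivity: \forall x Rxx.
G1: fails — world t does not see itself.
G2: fails — world w0 does not see itself.
G3: fails — world u does not see itself.
G4: condition met.
Valid on: G4.

G4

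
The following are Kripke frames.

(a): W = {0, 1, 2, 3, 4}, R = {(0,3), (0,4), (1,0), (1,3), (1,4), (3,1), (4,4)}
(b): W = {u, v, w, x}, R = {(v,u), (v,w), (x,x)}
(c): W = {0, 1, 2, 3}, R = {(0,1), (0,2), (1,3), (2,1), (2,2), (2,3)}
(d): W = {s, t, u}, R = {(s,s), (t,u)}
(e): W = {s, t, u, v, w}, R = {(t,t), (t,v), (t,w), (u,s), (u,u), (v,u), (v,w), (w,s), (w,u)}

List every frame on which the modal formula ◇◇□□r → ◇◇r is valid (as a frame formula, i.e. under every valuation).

(a), (b), (d)

The schema corresponds to a generalized confluence (Geach) condition: ∀x ∀y (xR²y → ∃w (yR²w ∧ xR²w)).
(a): condition met.
(b): condition met.
(c): fails — 0R²1 but no w with 1R²w and 0R²w.
(d): condition met.
(e): fails — tR²s but no w* with sR²w* and tR²w*.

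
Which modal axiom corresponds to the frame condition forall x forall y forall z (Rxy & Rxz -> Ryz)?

A defining formula is ◇r → □◇r (the 5 axiom).

◇r → □◇r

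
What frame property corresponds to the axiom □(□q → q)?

shift-reflexivity: ∀x ∀y (Rxy → Ryy)

Suppose □(□q→q) is valid. Take Rxy and set V(q)={w : Ryw}. Then at y, □q holds; since □(□q→q) at x, □q→q at y, so q at y, i.e. Ryy.
Conversely, on a frame with shift-reflexivity the schema holds at every world under every valuation.
Frame condition: ∀x ∀y (Rxy → Ryy).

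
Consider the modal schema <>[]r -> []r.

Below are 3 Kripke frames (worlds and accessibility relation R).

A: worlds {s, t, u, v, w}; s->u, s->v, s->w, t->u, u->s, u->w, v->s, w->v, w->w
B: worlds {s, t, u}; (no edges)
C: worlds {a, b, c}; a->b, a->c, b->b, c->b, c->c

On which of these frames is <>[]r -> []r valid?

B

Frame correspondent (Sahlqvist): forall x forall y forall z (Rxy & Rxz -> Ryz) — i.e. the Euclidean property.
A: fails — Rsv and Rsv but not Rvv.
B: condition met.
C: fails — Rab and Rac but not Rbc.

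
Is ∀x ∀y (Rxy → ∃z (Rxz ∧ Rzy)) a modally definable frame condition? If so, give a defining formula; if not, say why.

Yes: it is density, defined by the C4 schema □□p → □p.
Suppose □□p→□p is valid. Take Rxy and set V(p)={w : xR²w}. Then □□p at x, so □p at x, so p at y, i.e. ∃z(Rxz∧Rzy).

Yes, by □□p → □p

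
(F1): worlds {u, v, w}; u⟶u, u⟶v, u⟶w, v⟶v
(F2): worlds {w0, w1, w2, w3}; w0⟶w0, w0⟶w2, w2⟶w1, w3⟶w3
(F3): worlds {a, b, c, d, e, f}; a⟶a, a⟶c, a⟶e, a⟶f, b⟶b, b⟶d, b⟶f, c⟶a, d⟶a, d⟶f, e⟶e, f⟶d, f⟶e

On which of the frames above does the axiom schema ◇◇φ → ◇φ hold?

(F1)

Frame correspondent (Sahlqvist): ∀x ∀y ∀z (Rxy ∧ Ryz → Rxz) — i.e. transitivity.
(F1): holds.
(F2): fails — Rw0w2 and Rw2w1 but not Rw0w1.
(F3): fails — Rbf and Rfe but not Rbe.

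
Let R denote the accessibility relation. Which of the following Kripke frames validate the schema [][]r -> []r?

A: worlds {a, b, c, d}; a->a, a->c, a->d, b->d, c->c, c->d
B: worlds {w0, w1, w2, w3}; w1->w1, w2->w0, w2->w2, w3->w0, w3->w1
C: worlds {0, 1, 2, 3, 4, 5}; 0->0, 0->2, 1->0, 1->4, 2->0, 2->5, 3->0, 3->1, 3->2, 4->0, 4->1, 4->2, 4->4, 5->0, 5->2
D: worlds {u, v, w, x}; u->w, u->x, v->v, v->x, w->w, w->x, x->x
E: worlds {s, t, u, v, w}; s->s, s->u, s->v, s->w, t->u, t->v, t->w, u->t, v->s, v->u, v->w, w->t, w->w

D

Frame correspondent (Sahlqvist): forall x forall y (Rxy -> exists z (Rxz & Rzy)) — i.e. density.
A: fails — Rbd but no z with Rbz and Rzd.
B: fails — Rw3w0 but no z with Rw3z and Rzw0.
C: fails — R25 but no z with R2z and Rz5.
D: holds.
E: fails — Rtv but no z with Rtz and Rzv.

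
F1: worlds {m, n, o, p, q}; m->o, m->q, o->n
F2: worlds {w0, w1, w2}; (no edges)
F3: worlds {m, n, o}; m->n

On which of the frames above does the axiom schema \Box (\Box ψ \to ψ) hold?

F2

The schema corresponds to shift-reflexivity: \forall x \forall y (Rxy \to Ryy).
F1: fails — Rmq but not Rqq.
F2: condition met.
F3: fails — Rmn but not Rnn.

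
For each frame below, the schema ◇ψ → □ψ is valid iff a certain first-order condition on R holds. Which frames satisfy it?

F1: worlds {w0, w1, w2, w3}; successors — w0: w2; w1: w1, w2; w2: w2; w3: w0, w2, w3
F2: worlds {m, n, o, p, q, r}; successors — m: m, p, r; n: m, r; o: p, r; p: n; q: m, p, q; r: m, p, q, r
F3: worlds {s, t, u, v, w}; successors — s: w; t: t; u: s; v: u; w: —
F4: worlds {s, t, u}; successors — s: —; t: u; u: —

F3, F4

The schema corresponds to partial functionality: ∀x ∀y ∀z (Rxy ∧ Rxz → y = z).
F1: fails — w1 sees both w1 and w2.
F2: fails — m sees both m and p.
F3: ✓.
F4: ✓.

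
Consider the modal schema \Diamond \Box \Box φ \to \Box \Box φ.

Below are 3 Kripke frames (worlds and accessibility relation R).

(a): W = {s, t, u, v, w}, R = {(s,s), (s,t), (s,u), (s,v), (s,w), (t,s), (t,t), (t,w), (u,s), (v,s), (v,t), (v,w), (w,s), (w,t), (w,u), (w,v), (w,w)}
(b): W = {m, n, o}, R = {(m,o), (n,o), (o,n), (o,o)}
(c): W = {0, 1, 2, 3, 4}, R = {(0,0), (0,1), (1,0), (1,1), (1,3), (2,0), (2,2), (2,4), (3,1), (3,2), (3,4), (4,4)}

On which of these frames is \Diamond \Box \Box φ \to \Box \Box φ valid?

Frame correspondent (Sahlqvist): \forall x \forall y \forall z ((xRy \wedge x R^2 z) \to \exists w (y R^2 w \wedge z = w)) — i.e. a generalized confluence (Geach) condition.
(a): satisfies the condition.
(b): satisfies the condition.
(c): fails — 1R0, 1R²2 but no w with 0R²w and 2=w.

(a), (b)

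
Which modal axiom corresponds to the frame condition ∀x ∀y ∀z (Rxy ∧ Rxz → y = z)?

◇s → □s

The condition is partial functionality. The CD schema ◇s → □s defines it.
Suppose ◇s→□s is valid. Take Rxy, Rxz and set V(s)={y}. Then ◇s at x, so □s at x, so s at z, i.e. z=y.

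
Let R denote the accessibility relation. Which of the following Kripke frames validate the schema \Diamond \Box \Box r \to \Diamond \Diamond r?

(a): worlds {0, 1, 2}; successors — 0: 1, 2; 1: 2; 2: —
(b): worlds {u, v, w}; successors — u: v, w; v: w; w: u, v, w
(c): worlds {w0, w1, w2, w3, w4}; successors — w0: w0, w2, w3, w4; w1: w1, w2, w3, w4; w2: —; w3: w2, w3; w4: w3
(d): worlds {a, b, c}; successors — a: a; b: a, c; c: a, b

(b), (d)

The schema corresponds to a generalized confluence (Geach) condition: \forall x \forall y (xRy \to \exists w (y R^2 w \wedge x R^2 w)).
(a): fails — 0R1 but no w with 1R²w and 0R²w.
(b): condition met.
(c): fails — w0Rw2 but no w with w2R²w and w0R²w.
(d): condition met.
Valid on: (b), (d).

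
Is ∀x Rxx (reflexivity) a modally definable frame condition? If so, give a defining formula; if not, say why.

Definable; □p → p defines it

This is a Sahlqvist condition; the T axiom □p → p defines it.
Suppose □p→p is valid. At any x set V(p)={w : Rxw}. Then □p holds at x, so p holds at x, i.e. Rxx.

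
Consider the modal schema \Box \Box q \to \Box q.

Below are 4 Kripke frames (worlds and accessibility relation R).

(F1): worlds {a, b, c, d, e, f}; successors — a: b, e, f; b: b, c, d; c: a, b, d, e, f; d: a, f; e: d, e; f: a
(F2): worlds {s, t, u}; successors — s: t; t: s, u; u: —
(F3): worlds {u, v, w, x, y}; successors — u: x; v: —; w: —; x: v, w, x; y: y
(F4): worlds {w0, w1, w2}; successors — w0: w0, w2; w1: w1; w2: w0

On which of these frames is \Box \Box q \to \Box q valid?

Frame correspondent (Sahlqvist): \forall x \forall y (Rxy \to \exists z (Rxz \wedge Rzy)) — i.e. density.
(F1): fails — Rfa but no z with Rfz and Rza.
(F2): fails — Rtu but no z with Rtz and Rzu.
(F3): ✓.
(F4): ✓.

(F3), (F4)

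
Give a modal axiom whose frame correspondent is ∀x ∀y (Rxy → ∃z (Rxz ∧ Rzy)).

The condition is density. The C4 schema □□q → □q defines it.
Suppose □□q→□q is valid. Take Rxy and set V(q)={w : xR²w}. Then □□q at x, so □q at x, so q at y, i.e. ∃z(Rxz∧Rzy).

□□q → □q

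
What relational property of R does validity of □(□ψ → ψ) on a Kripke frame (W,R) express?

Suppose □(□ψ→ψ) is valid. Take Rxy and set V(ψ)={w : Ryw}. Then at y, □ψ holds; since □(□ψ→ψ) at x, □ψ→ψ at y, so ψ at y, i.e. Ryy.
Conversely, any frame satisfying ∀x ∀y (Rxy → Ryy) validates the schema.
Frame condition: ∀x ∀y (Rxy → Ryy).

shift-reflexivity: ∀x ∀y (Rxy → Ryy)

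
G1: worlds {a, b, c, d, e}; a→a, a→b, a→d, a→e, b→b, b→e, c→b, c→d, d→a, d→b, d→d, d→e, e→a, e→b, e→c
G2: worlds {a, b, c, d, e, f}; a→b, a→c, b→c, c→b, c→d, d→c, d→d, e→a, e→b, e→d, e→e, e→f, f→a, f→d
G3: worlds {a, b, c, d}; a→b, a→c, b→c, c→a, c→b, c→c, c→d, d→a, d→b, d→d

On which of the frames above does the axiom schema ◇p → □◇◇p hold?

G3

This is the axiom for a generalized confluence (Geach) condition; its first-order frame correspondent is ∀x ∀y ∀z ((xRy ∧ xRz) → ∃w (y = w ∧ zR²w)).
G1: fails — aRd, aRb but no w with d=w and bR²w.
G2: fails — aRb, aRc but no w with b=w and cR²w.
G3: ✓.
Valid on: G3.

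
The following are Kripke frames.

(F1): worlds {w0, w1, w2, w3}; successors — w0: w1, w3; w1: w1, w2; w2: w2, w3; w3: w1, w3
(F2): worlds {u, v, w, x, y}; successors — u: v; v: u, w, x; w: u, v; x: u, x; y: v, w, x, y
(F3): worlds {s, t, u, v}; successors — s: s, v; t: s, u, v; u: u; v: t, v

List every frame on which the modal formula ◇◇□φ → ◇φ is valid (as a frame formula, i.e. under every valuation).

This is the axiom for a generalized confluence (Geach) condition; its first-order frame correspondent is ∀x ∀y (xR²y → ∃w (yRw ∧ xRw)).
(F1): holds.
(F2): fails — uR²x but no t with xRt and uRt.
(F3): fails — vR²u but no w with uRw and vRw.
Valid on: (F1).

(F1)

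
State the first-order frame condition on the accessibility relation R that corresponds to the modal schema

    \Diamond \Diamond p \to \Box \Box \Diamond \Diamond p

\forall x \forall y \forall z ((x R^2 y \wedge x R^2 z) \to \exists w (y = w \wedge z R^2 w))

This is a Sahlqvist (Geach-type) schema ◇^2□^0p → □^2◇^2p.
Minimal-valuation argument: fix x; take any y with xR^2y and any z with xR^2z. Set V(p) to the set of worlds R-reachable from y in exactly 0 steps. Then □^0p holds at y, so the antecedent holds at x; validity forces ◇^2p at z, giving a w with zR^2w and yR^0w.
First-order correspondent: \forall x \forall y \forall z ((x R^2 y \wedge x R^2 z) \to \exists w (y = w \wedge z R^2 w)).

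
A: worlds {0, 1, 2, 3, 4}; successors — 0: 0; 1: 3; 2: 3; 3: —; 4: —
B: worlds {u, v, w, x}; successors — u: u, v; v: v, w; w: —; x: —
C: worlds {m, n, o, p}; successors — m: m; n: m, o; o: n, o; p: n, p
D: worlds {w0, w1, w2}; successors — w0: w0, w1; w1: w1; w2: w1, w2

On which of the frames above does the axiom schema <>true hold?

This is the axiom for seriality; its first-order frame correspondent is forall x exists y Rxy.
A: fails — world 3 has no successor.
B: fails — world w has no successor.
C: condition met.
D: condition met.

C, D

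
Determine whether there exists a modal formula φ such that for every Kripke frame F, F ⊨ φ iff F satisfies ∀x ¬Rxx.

Modal frame validity is preserved under surjective bounded morphisms.
The 2-cycle (worlds a,b with a→b→a) is irreflexive, and the map sending every world to a single reflexive point • is a surjective bounded morphism (forth: every edge maps to (•,•); back: every world has a successor). So any modal formula valid on the 2-cycle is also valid on the reflexive point, which is not irreflexive.
Hence irreflexivity is not modally definable.

Not definable by any modal formula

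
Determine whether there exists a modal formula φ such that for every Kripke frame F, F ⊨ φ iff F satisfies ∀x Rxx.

Yes, by □q → q

This is a Sahlqvist condition; the T axiom □q → q defines it.
Suppose □q→q is valid. At any x set V(q)={w : Rxw}. Then □q holds at x, so q holds at x, i.e. Rxx.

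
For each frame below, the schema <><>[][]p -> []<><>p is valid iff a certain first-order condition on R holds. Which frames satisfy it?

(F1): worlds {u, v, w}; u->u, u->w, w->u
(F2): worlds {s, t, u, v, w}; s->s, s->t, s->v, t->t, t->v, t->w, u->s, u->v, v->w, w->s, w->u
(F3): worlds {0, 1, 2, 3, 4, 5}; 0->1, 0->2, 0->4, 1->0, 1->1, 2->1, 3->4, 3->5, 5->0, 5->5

(F1), (F2)

This is the axiom for a generalized confluence (Geach) condition; its first-order frame correspondent is forall x forall y forall z ((x R^2 y & xRz) -> exists w (y R^2 w & z R^2 w)).
(F1): holds.
(F2): holds.
(F3): fails — 0R²0, 0R4 but no w with 0R²w and 4R²w.
Valid on: (F1), (F2).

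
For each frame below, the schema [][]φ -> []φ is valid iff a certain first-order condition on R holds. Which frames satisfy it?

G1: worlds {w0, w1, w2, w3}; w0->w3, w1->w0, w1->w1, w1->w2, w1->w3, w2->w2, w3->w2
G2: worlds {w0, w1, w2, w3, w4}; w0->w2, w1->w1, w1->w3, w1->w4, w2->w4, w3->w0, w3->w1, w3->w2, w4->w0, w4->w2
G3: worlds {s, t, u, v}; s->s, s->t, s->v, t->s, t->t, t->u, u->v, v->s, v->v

Frame correspondent (Sahlqvist): forall x forall y (Rxy -> exists z (Rxz & Rzy)) — i.e. density.
G1: fails — Rw0w3 but no z with Rw0z and Rzw3.
G2: fails — Rw2w4 but no z with Rw2z and Rzw4.
G3: ✓.

G3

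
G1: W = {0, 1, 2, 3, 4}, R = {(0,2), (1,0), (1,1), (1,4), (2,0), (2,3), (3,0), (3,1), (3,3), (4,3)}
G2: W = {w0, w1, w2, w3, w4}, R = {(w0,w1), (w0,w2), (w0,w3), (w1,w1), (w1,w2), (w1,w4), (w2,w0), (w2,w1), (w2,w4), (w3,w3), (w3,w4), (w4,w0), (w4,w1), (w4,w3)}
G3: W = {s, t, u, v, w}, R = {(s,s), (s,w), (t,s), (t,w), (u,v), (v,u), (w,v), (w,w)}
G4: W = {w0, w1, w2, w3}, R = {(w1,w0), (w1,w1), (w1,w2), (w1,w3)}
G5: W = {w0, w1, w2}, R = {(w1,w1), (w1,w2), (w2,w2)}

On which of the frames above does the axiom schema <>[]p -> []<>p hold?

G2, G5

This is the axiom for convergence; its first-order frame correspondent is forall x forall y forall z (Rxy & Rxz -> exists w (Ryw & Rzw)).
G1: fails — R10 and R11 but 0 and 1 have no common successor.
G2: satisfies the condition.
G3: fails — Rww and Rwv but w and v have no common successor.
G4: fails — Rw1w2 and Rw1w2 but w2 and w2 have no common successor.
G5: satisfies the condition.
Valid on: G2, G5.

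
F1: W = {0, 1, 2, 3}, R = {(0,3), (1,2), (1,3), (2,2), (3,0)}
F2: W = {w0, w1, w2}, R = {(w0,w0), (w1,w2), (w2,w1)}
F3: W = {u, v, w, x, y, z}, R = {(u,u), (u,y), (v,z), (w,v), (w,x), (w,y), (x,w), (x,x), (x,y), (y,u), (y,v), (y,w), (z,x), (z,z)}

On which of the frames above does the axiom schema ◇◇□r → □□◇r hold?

F2

Frame correspondent (Sahlqvist): ∀x ∀y ∀z ((xR²y ∧ xR²z) → ∃w (yRw ∧ zRw)) — i.e. a generalized confluence (Geach) condition.
F1: fails — 1R²0, 1R²2 but no w with 0Rw and 2Rw.
F2: condition met.
F3: fails — uR²u, uR²v but no t with uRt and vRt.
Valid on: F2.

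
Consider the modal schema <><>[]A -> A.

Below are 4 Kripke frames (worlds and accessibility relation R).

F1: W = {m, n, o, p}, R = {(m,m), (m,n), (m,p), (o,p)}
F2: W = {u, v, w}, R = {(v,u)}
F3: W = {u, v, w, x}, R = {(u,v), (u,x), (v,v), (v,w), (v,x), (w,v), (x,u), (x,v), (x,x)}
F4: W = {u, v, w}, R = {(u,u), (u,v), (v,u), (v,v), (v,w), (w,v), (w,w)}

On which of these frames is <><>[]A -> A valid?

F2

Frame correspondent (Sahlqvist): forall x forall y (x R^2 y -> exists w (yRw & x = w)) — i.e. a generalized confluence (Geach) condition.
F1: fails — mR²n but no w with nRw and m=w.
F2: condition met.
F3: fails — uR²u but no t with uRt and u=t.
F4: fails — uR²w but no t with wRt and u=t.
Valid on: F2.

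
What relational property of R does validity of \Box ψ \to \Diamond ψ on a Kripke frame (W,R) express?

Seriality

Suppose □ψ→◇ψ is valid. At any x set V(ψ)=W. Then □ψ at x, so ◇ψ at x, so x has a successor.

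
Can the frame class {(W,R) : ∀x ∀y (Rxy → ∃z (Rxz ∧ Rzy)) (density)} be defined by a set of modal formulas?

The condition is density. A defining modal formula is □□r → □r.

Definable; □□r → □r defines it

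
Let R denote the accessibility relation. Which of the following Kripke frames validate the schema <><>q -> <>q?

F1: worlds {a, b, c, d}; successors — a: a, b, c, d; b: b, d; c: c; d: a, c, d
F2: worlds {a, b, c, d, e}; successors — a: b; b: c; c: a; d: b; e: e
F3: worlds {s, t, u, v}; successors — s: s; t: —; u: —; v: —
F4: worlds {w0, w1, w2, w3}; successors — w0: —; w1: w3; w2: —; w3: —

F3, F4

This is the axiom for transitivity; its first-order frame correspondent is forall x forall y forall z (Rxy & Ryz -> Rxz).
F1: fails — Rda and Rab but not Rdb.
F2: fails — Rbc and Rca but not Rba.
F3: satisfies the condition.
F4: satisfies the condition.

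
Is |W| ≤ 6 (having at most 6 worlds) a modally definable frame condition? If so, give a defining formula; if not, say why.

Not modally definable

If a class were modally definable it would be closed under disjoint unions (Goldblatt–Thomason).
Any modal formula valid on each of 7 disjoint one-world frames is valid on their disjoint union (validity is preserved under disjoint unions). Each one-world frame has |W|=1≤6, but the union has |W|=7.
Hence having at most 6 worlds is not modally definable.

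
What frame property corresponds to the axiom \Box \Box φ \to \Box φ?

density: \forall x \forall y (Rxy \to \exists z (Rxz \wedge Rzy))

Suppose □□φ→□φ is valid. Take Rxy and set V(φ)={w : xR²w}. Then □□φ at x, so □φ at x, so φ at y, i.e. ∃z(Rxz∧Rzy).
Conversely, on a frame with density the schema holds at every world under every valuation.
So the correspondent is density.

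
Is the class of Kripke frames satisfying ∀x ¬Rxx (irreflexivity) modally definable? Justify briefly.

If a class were modally definable it would be closed under surjective bounded morphisms (Goldblatt–Thomason).
The 2-cycle (worlds s,t with s→t→s) is irreflexive, and the map sending every world to a single reflexive point • is a surjective bounded morphism (forth: every edge maps to (•,•); back: every world has a successor). So any modal formula valid on the 2-cycle is also valid on the reflexive point, which is not irreflexive.
So no modal formula (or set of formulas) defines exactly the irreflexive frames.

Not definable by any modal formula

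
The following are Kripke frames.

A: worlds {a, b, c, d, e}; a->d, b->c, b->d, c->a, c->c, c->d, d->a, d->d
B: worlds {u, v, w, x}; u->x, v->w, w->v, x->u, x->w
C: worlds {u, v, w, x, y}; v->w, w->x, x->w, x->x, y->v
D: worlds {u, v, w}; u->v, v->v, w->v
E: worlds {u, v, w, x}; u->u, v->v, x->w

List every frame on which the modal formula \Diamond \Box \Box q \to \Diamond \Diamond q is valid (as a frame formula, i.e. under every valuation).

A, D

Frame correspondent (Sahlqvist): \forall x \forall y (xRy \to \exists w (y R^2 w \wedge x R^2 w)) — i.e. a generalized confluence (Geach) condition.
A: ✓.
B: fails — uRx but no t with xR²t and uR²t.
C: fails — yRv but no t with vR²t and yR²t.
D: ✓.
E: fails — xRw but no t with wR²t and xR²t.
Valid on: A, D.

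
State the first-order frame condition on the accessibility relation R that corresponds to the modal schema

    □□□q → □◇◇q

This is a Sahlqvist (Geach-type) schema ◇^0□^3q → □^1◇^2q.
Minimal-valuation argument: fix x; take any y with xR^0y and any z with xR^1z. Set V(q) to the set of worlds R-reachable from y in exactly 3 steps. Then □^3q holds at y, so the antecedent holds at x; validity forces ◇^2q at z, giving a w with zR^2w and yR^3w.
First-order correspondent: ∀x ∀z (xRz → ∃w (xR³w ∧ zR²w)).

∀x ∀z (xRz → ∃w (xR³w ∧ zR²w))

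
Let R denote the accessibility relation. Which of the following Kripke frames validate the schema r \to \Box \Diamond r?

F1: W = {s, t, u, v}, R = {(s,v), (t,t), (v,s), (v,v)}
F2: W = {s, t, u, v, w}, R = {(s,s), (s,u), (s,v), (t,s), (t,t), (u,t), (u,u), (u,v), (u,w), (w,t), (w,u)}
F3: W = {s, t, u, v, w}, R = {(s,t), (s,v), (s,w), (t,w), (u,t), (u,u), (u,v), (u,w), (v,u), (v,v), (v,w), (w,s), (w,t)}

F1

This is the axiom for symmetry; its first-order frame correspondent is \forall x \forall y (Rxy \to Ryx).
F1: ✓.
F2: fails — Ruv but not Rvu.
F3: fails — Ruw but not Rwu.
Valid on: F1.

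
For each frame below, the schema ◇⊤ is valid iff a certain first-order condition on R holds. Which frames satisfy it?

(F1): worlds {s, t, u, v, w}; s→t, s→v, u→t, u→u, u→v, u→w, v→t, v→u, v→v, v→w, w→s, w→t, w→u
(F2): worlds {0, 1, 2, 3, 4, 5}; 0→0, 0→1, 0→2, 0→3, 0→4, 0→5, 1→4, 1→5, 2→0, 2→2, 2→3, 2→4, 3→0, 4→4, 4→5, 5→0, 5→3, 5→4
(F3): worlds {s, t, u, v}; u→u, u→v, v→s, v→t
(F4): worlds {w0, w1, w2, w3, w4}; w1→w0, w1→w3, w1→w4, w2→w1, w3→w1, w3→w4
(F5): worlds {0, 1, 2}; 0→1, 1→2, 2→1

The schema corresponds to seriality: ∀x ∃y Rxy.
(F1): fails — world t has no successor.
(F2): condition met.
(F3): fails — world s has no successor.
(F4): fails — world w0 has no successor.
(F5): condition met.
Valid on: (F2), (F5).

(F2), (F5)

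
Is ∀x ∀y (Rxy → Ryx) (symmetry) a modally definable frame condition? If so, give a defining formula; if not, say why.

The condition is symmetry. A defining modal formula is p → □◇p.

Yes, by p → □◇p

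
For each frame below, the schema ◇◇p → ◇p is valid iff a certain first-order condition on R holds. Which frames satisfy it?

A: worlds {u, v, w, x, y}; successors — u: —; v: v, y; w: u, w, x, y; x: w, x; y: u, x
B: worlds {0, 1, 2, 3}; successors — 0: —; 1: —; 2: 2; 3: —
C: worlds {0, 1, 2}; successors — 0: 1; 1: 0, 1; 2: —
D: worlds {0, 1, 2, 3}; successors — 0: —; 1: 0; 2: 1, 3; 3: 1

B

This is the axiom for transitivity; its first-order frame correspondent is ∀x ∀y ∀z (Rxy ∧ Ryz → Rxz).
A: fails — Rxw and Rwu but not Rxu.
B: satisfies the condition.
C: fails — R01 and R10 but not R00.
D: fails — R21 and R10 but not R20.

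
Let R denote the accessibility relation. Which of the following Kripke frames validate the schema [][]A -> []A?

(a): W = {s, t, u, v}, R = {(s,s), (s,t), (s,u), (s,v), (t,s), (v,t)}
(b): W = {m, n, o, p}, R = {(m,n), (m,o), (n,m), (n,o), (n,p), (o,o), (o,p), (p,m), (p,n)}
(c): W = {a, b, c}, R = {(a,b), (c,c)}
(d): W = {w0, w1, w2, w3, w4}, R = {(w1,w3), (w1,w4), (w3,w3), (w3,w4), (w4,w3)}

(d)

This is the axiom for density; its first-order frame correspondent is forall x forall y (Rxy -> exists z (Rxz & Rzy)).
(a): fails — Rvt but no z with Rvz and Rzt.
(b): fails — Rmn but no z with Rmz and Rzn.
(c): fails — Rab but no z with Raz and Rzb.
(d): holds.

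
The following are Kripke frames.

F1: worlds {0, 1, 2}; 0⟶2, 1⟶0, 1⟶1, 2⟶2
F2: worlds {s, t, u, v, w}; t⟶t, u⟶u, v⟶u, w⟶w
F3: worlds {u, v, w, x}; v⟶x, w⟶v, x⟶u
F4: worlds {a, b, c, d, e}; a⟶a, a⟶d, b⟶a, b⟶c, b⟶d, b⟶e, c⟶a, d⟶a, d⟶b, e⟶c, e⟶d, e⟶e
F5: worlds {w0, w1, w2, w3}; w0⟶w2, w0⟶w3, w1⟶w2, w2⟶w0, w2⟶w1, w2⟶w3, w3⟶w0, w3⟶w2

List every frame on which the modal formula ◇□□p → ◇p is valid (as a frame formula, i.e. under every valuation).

Frame correspondent (Sahlqvist): ∀x ∀y (xRy → ∃w (yR²w ∧ xRw)) — i.e. a generalized confluence (Geach) condition.
F1: fails — 1R0 but no w with 0R²w and 1Rw.
F2: condition met.
F3: fails — vRx but no t with xR²t and vRt.
F4: condition met.
F5: condition met.

F2, F4, F5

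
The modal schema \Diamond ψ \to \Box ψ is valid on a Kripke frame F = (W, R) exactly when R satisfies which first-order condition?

Partial functionality

This schema is the CD axiom.
It corresponds to partial functionality: \forall x \forall y \forall z (Rxy \wedge Rxz \to y = z).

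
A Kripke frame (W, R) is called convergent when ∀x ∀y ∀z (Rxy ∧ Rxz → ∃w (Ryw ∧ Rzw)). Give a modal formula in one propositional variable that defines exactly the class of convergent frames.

◇□q → □◇q

The condition is convergence. The .2 schema ◇□q → □◇q defines it.
Suppose ◇□q→□◇q is valid. Take Rxy, Rxz and set V(q)={w : Ryw}. Then □q at y so ◇□q at x, so □◇q at x, so ◇q at z, giving w with Rzw and Ryw.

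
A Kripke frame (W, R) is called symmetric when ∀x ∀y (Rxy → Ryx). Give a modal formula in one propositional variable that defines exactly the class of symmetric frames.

q → □◇q

A defining formula is q → □◇q (the B axiom).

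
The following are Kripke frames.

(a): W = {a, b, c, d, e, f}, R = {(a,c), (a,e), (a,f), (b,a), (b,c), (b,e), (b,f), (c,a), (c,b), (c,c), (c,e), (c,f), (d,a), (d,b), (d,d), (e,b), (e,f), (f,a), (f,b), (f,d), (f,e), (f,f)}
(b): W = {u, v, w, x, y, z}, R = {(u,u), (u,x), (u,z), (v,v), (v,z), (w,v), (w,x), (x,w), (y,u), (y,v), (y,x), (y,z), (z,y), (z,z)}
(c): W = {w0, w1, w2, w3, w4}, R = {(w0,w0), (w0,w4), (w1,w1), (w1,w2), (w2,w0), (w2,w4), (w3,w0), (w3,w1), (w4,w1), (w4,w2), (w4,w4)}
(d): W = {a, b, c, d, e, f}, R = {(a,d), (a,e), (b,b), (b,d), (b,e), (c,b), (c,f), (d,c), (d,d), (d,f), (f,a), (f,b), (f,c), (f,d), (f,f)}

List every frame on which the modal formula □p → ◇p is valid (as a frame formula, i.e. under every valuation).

(a), (b), (c)

The schema corresponds to seriality: ∀x ∃y Rxy.
(a): holds.
(b): holds.
(c): holds.
(d): fails — world e has no successor.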